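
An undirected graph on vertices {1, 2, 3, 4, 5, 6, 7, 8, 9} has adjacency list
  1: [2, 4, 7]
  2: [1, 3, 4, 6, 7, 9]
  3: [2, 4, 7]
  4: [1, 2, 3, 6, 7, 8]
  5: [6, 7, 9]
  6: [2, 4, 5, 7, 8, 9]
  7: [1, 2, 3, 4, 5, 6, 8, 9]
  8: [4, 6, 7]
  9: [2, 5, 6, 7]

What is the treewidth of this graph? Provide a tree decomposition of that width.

Every bag has size at most 4, so the width is 4 − 1 = 3 and tw(G) ≤ 3. On the other hand G contains the 4-clique {4, 6, 7, 8}. A clique must lie in a single bag of any decomposition, so no decomposition can have width below 3. Hence tw(G) = 3 exactly.

Treewidth 3.
One optimal decomposition is:
Bags: B1 = {2, 3, 4, 7}  B2 = {2, 4, 6, 7}  B3 = {1, 2, 4, 7}  B4 = {2, 6, 7, 9}  B5 = {4, 6, 7, 8}  B6 = {5, 6, 7, 9}
Tree: B1–B2, B2–B3, B2–B4, B2–B5, B4–B6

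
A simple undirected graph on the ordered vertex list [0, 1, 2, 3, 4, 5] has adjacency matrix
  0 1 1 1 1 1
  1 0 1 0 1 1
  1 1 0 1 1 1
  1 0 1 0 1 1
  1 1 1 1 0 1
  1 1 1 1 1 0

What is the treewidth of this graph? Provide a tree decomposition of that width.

Treewidth 4.
One optimal decomposition is:
Bags: B1 = {0, 1, 2, 4, 5}  B2 = {0, 2, 3, 4, 5}
Tree: B1–B2

Every bag has size at most 5, so the width is 5 − 1 = 4 and tw(G) ≤ 4. Conversely, {0, 1, 2, 4, 5} is a clique of size 5, and the vertices of any clique must share a bag in every tree decomposition; so some bag has ≥ 5 vertices and tw(G) ≥ 4. Therefore the treewidth is 4.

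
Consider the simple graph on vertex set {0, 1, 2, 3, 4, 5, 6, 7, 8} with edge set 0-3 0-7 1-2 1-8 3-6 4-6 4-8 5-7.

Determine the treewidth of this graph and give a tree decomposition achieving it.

The largest bag has 2 vertices, giving width 1; this decomposition certifies tw(G) ≤ 1. G has an edge, so its treewidth is at least 1. Hence tw(G) = 1 exactly.

Treewidth 1.
Bags: B1 = {5, 7}  B2 = {0, 7}  B3 = {0, 3}  B4 = {3, 6}  B5 = {4, 6}  B6 = {4, 8}  B7 = {1, 8}  B8 = {1, 2}
Tree: B1–B2, B2–B3, B3–B4, B4–B5, B5–B6, B6–B7, B7–B8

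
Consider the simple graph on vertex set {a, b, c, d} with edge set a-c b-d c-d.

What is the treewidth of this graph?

1

A width-1 tree decomposition is:
Bags: B1 = {a, c}  B2 = {c, d}  B3 = {b, d}
Tree: B1–B2, B2–B3
Every bag has size at most 2, so the width is 2 − 1 = 1 and tw(G) ≤ 1. G has an edge, so its treewidth is at least 1. The upper and lower bounds meet at 1, so that is the treewidth.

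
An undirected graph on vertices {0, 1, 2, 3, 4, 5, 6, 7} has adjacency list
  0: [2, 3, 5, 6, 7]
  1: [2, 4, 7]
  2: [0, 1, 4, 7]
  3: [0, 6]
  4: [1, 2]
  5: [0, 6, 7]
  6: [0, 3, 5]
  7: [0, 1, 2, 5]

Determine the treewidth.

2

A width-2 tree decomposition is:
Bags: B1 = {0, 5, 7}  B2 = {0, 2, 7}  B3 = {0, 5, 6}  B4 = {1, 2, 7}  B5 = {0, 3, 6}  B6 = {1, 2, 4}
Tree: B1–B2, B1–B3, B2–B4, B3–B5, B4–B6
The largest bag has 3 vertices, giving width 2; this decomposition certifies tw(G) ≤ 2. For the lower bound, the 3 vertices {0, 2, 7} are pairwise adjacent, and any tree decomposition puts a clique entirely inside one bag — forcing width ≥ 2. Hence tw(G) = 2 exactly.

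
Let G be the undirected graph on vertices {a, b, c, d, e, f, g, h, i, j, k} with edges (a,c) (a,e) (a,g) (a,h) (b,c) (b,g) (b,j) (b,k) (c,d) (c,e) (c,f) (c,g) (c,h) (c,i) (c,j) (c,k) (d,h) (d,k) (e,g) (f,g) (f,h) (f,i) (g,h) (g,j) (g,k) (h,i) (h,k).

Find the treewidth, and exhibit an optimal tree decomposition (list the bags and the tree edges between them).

Each bag holds 4 vertices, so the decomposition has width 3, which upper-bounds the treewidth. Conversely, {c, d, h, k} is a clique of size 4, and the vertices of any clique must share a bag in every tree decomposition; so some bag has ≥ 4 vertices and tw(G) ≥ 3. Combining the bounds, tw(G) = 3.

Treewidth 3.
One optimal decomposition is:
Bags: B1 = {a, c, g, h}  B2 = {c, g, h, k}  B3 = {b, c, g, k}  B4 = {b, c, g, j}  B5 = {c, f, g, h}  B6 = {a, c, e, g}  B7 = {c, d, h, k}  B8 = {c, f, h, i}
Tree: B1–B2, B2–B3, B3–B4, B1–B5, B1–B6, B2–B7, B5–B8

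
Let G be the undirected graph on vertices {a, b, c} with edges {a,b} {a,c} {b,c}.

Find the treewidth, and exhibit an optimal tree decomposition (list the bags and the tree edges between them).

Treewidth 2.
One such decomposition:
Bags: B1 = {a, b, c}
Tree: (single bag)

With just one bag of size 3, the width is 3 − 1 = 2, so tw(G) ≤ 2. For the lower bound, the 3 vertices {a, b, c} are pairwise adjacent, and any tree decomposition puts a clique entirely inside one bag — forcing width ≥ 2. Therefore the treewidth is 2.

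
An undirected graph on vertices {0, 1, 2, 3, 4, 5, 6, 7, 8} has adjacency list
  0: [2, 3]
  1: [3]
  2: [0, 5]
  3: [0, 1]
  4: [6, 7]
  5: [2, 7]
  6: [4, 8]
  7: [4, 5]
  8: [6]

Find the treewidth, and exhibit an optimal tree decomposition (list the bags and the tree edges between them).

The largest bag has 2 vertices, giving width 1; this decomposition certifies tw(G) ≤ 1. Any graph with an edge has treewidth ≥ 1, and G has the edge 8–6. Combining the bounds, tw(G) = 1.

Treewidth 1.
Bags: B1 = {6, 8}  B2 = {4, 6}  B3 = {4, 7}  B4 = {5, 7}  B5 = {2, 5}  B6 = {0, 2}  B7 = {0, 3}  B8 = {1, 3}
Tree: B1–B2, B2–B3, B3–B4, B4–B5, B5–B6, B6–B7, B7–B8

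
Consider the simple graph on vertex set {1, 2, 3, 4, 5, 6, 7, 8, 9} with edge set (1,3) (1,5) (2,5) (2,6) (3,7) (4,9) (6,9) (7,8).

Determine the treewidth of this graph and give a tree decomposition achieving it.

Each bag holds 2 vertices, so the decomposition has width 1, which upper-bounds the treewidth. Since G has at least one edge (e.g. 8–7), it is not an edgeless graph, so tw(G) ≥ 1. Combining the bounds, tw(G) = 1.

Treewidth 1.
One optimal decomposition is:
Bags: B1 = {7, 8}  B2 = {3, 7}  B3 = {1, 3}  B4 = {1, 5}  B5 = {2, 5}  B6 = {2, 6}  B7 = {6, 9}  B8 = {4, 9}
Tree: B1–B2, B2–B3, B3–B4, B4–B5, B5–B6, B6–B7, B7–B8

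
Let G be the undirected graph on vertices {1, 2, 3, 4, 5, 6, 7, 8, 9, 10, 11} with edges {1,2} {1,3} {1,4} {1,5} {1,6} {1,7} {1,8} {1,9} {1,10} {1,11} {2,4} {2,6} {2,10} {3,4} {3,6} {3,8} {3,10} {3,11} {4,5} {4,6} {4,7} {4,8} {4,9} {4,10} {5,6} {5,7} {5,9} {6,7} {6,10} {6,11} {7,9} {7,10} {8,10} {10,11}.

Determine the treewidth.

A width-4 tree decomposition is:
Bags: B1 = {1, 3, 4, 6, 10}  B2 = {1, 2, 4, 6, 10}  B3 = {1, 3, 4, 8, 10}  B4 = {1, 4, 6, 7, 10}  B5 = {1, 4, 5, 6, 7}  B6 = {1, 3, 6, 10, 11}  B7 = {1, 4, 5, 7, 9}
Tree: B1–B2, B1–B3, B1–B4, B4–B5, B1–B6, B5–B7
The largest bag has 5 vertices, giving width 4; this decomposition certifies tw(G) ≤ 4. For the lower bound, the 5 vertices {1, 3, 6, 10, 11} are pairwise adjacent, and any tree decomposition puts a clique entirely inside one bag — forcing width ≥ 4. Therefore the treewidth is 4.

4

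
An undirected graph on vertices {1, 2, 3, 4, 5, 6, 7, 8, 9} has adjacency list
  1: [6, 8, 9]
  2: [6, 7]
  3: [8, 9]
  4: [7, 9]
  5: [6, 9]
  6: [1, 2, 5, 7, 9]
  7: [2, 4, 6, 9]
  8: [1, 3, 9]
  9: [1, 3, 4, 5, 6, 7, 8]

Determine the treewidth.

A width-2 tree decomposition is:
Bags: B1 = {5, 6, 9}  B2 = {1, 6, 9}  B3 = {1, 8, 9}  B4 = {3, 8, 9}  B5 = {6, 7, 9}  B6 = {4, 7, 9}  B7 = {2, 6, 7}
Tree: B1–B2, B2–B3, B3–B4, B2–B5, B5–B6, B5–B7
Every bag has size at most 3, so the width is 3 − 1 = 2 and tw(G) ≤ 2. Conversely, {1, 8, 9} is a clique of size 3, and the vertices of any clique must share a bag in every tree decomposition; so some bag has ≥ 3 vertices and tw(G) ≥ 2. Therefore the treewidth is 2.

2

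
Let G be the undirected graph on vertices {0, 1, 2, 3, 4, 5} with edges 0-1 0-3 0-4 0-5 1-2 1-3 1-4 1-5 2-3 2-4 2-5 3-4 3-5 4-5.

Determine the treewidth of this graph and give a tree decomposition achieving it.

Each bag holds 5 vertices, so the decomposition has width 4, which upper-bounds the treewidth. For the lower bound, the 5 vertices {0, 1, 3, 4, 5} are pairwise adjacent, and any tree decomposition puts a clique entirely inside one bag — forcing width ≥ 4. The upper and lower bounds meet at 4, so that is the treewidth.

Treewidth 4.
One optimal decomposition is:
Bags: B1 = {0, 1, 3, 4, 5}  B2 = {1, 2, 3, 4, 5}
Tree: B1–B2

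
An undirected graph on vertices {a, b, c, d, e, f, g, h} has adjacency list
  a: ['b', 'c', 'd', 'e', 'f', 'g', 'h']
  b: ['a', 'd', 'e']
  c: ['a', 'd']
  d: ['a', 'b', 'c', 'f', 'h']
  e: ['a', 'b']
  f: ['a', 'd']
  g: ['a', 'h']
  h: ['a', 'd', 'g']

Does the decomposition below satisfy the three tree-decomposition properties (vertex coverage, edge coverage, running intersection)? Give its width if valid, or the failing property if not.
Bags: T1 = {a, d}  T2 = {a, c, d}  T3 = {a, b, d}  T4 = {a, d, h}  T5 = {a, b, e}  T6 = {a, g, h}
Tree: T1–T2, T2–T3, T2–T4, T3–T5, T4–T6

No — vertex f appears in no bag.

A tree decomposition must satisfy three properties: every vertex lies in some bag; for every edge, both endpoints lie together in some bag; and for every vertex, the bags containing it form a connected subtree. Here vertex f appears in no bag, so the decomposition is invalid.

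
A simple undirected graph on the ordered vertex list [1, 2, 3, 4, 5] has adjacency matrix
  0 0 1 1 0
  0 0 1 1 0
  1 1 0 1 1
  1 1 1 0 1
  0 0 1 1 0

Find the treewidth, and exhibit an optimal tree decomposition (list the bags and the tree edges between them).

The largest bag has 3 vertices, giving width 2; this decomposition certifies tw(G) ≤ 2. Conversely, {1, 3, 4} is a clique of size 3, and the vertices of any clique must share a bag in every tree decomposition; so some bag has ≥ 3 vertices and tw(G) ≥ 2. Therefore the treewidth is 2.

Treewidth 2.
One such decomposition:
Bags: B1 = {1, 3, 4}  B2 = {3, 4, 5}  B3 = {2, 3, 4}
Tree: B1–B2, B1–B3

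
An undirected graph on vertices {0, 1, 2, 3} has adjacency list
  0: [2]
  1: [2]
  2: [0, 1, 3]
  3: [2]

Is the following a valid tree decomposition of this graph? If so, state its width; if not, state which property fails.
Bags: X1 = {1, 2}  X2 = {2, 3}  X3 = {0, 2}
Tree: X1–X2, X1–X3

Vertex coverage: the bags together contain {0, 1, 2, 3}, the full vertex set. Edge coverage: each edge of G has both endpoints in at least one bag. Running intersection: for every vertex, the bags containing it form a connected subtree. All three properties hold, so this is a valid tree decomposition of width max|bag| − 1 = 1, and hence tw(G) ≤ 1.

Yes; width 1.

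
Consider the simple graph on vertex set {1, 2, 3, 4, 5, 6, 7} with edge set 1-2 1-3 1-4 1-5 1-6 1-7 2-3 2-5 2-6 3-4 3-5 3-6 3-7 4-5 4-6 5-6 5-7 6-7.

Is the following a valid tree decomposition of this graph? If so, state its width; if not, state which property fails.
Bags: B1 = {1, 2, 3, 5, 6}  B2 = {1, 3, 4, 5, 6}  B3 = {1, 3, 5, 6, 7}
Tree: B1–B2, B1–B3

Vertex coverage: the bags together contain {1, 2, 3, 4, 5, 6, 7}, the full vertex set. Edge coverage: each edge of G has both endpoints in at least one bag. Running intersection: for every vertex, the bags containing it form a connected subtree. All three properties hold, so this is a valid tree decomposition of width max|bag| − 1 = 4, and hence tw(G) ≤ 4.

Yes; width 4.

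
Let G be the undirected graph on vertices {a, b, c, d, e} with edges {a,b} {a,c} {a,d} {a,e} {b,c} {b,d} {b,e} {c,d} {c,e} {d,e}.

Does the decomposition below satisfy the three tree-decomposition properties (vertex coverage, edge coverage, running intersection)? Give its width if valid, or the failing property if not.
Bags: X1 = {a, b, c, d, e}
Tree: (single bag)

Yes; width 4.

Checking the three conditions: (i) the bags cover all of {a, b, c, d, e}; (ii) for each edge, some bag contains both endpoints; (iii) the bags containing any fixed vertex form a subtree. All hold, so the decomposition is valid with width 5 − 1 = 4.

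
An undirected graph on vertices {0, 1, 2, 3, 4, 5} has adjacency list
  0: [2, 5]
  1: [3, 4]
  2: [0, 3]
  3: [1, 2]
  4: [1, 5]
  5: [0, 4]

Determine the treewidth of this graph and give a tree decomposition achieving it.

Treewidth 2.
One such decomposition:
Bags: B1 = {0, 4, 5}  B2 = {0, 1, 4}  B3 = {0, 1, 3}  B4 = {0, 2, 3}
Tree: B1–B2, B2–B3, B3–B4

Each bag holds 3 vertices, so the decomposition has width 2, which upper-bounds the treewidth. Since 0–5–4–1–3–2–0 is a cycle in G, G is not acyclic. Forests are exactly the graphs of treewidth ≤ 1, so tw(G) ≥ 2. The upper and lower bounds meet at 2, so that is the treewidth.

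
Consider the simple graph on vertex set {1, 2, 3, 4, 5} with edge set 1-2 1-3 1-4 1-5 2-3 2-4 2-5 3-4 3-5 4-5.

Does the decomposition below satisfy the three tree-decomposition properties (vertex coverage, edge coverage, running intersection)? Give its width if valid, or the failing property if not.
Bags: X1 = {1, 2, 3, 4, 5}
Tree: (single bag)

Vertex coverage: the bags together contain {1, 2, 3, 4, 5}, the full vertex set. Edge coverage: each edge of G has both endpoints in at least one bag. Running intersection: for every vertex, the bags containing it form a connected subtree. All three properties hold, so this is a valid tree decomposition of width max|bag| − 1 = 4, and hence tw(G) ≤ 4.

Yes; width 4.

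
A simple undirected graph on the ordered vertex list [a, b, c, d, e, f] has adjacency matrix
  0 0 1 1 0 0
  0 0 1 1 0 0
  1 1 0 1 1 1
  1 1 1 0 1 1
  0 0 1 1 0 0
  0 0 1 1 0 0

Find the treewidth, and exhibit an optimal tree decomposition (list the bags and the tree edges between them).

Treewidth 2.
One optimal decomposition is:
Bags: B1 = {a, c, d}  B2 = {c, d, e}  B3 = {c, d, f}  B4 = {b, c, d}
Tree: B1–B2, B2–B3, B3–B4

Each bag holds 3 vertices, so the decomposition has width 2, which upper-bounds the treewidth. On the other hand G contains the 3-clique {c, d, e}. A clique must lie in a single bag of any decomposition, so no decomposition can have width below 2. Therefore the treewidth is 2.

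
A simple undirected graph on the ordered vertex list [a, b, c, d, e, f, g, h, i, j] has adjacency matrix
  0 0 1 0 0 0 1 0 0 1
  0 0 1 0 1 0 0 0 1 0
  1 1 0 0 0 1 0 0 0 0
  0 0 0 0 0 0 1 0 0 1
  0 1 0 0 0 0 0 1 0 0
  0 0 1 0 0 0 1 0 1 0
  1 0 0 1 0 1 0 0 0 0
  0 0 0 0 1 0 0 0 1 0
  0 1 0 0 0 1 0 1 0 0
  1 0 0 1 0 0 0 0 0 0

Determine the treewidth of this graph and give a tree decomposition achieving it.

Treewidth 2.
One such decomposition:
Bags: B1 = {a, d, j}  B2 = {a, d, g}  B3 = {a, c, g}  B4 = {c, f, g}  B5 = {b, c, f}  B6 = {b, f, i}  B7 = {b, e, i}  B8 = {e, h, i}
Tree: B1–B2, B2–B3, B3–B4, B4–B5, B5–B6, B6–B7, B7–B8

Every bag has size at most 3, so the width is 3 − 1 = 2 and tw(G) ≤ 2. Since j–d–g–a–j is a cycle in G, G is not acyclic. Forests are exactly the graphs of treewidth ≤ 1, so tw(G) ≥ 2. Combining the bounds, tw(G) = 2.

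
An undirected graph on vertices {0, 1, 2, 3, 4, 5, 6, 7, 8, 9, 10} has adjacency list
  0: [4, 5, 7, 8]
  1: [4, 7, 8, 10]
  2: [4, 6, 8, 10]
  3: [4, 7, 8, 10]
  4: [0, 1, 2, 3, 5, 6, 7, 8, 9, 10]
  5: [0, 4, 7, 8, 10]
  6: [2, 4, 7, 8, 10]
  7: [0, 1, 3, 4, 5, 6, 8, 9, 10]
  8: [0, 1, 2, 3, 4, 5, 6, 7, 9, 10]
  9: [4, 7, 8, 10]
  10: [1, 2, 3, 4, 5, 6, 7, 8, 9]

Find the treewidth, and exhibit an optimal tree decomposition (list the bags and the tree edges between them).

Treewidth 4.
Bags: B1 = {4, 6, 7, 8, 10}  B2 = {3, 4, 7, 8, 10}  B3 = {4, 5, 7, 8, 10}  B4 = {2, 4, 6, 8, 10}  B5 = {0, 4, 5, 7, 8}  B6 = {4, 7, 8, 9, 10}  B7 = {1, 4, 7, 8, 10}
Tree: B1–B2, B2–B3, B1–B4, B3–B5, B2–B6, B2–B7

The largest bag has 5 vertices, giving width 4; this decomposition certifies tw(G) ≤ 4. For the lower bound, the 5 vertices {2, 4, 6, 8, 10} are pairwise adjacent, and any tree decomposition puts a clique entirely inside one bag — forcing width ≥ 4. Combining the bounds, tw(G) = 4.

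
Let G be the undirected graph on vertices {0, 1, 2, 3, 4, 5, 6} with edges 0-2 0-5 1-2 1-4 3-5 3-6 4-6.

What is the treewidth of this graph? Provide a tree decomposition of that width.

Treewidth 2.
One optimal decomposition is:
Bags: B1 = {0, 3, 5}  B2 = {0, 2, 3}  B3 = {1, 2, 3}  B4 = {1, 3, 4}  B5 = {3, 4, 6}
Tree: B1–B2, B2–B3, B3–B4, B4–B5

The largest bag has 3 vertices, giving width 2; this decomposition certifies tw(G) ≤ 2. Since 3–5–0–2–1–4–6–3 is a cycle in G, G is not acyclic. Forests are exactly the graphs of treewidth ≤ 1, so tw(G) ≥ 2. Hence tw(G) = 2 exactly.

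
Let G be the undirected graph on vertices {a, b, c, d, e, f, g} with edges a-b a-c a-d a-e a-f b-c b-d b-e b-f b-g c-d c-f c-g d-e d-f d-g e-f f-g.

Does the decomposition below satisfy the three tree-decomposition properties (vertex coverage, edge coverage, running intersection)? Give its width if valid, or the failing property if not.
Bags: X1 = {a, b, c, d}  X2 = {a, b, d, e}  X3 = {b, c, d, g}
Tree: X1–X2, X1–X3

No — vertex f appears in no bag.

A tree decomposition must satisfy three properties: every vertex lies in some bag; for every edge, both endpoints lie together in some bag; and for every vertex, the bags containing it form a connected subtree. Here vertex f appears in no bag, so the decomposition is invalid.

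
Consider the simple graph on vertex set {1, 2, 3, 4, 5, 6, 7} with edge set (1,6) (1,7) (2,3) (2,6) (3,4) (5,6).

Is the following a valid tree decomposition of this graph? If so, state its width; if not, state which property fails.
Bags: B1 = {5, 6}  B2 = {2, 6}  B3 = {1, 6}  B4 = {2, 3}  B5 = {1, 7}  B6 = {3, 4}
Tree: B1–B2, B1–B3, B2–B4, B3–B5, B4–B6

Checking the three conditions: (i) the bags cover all of {1, 2, 3, 4, 5, 6, 7}; (ii) for each edge, some bag contains both endpoints; (iii) the bags containing any fixed vertex form a subtree. All hold, so the decomposition is valid with width 2 − 1 = 1.

Yes; width 1.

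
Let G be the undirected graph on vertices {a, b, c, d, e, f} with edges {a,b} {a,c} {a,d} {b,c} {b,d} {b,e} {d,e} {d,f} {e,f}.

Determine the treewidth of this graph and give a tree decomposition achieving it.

Each bag holds 3 vertices, so the decomposition has width 2, which upper-bounds the treewidth. For the lower bound, the 3 vertices {d, e, f} are pairwise adjacent, and any tree decomposition puts a clique entirely inside one bag — forcing width ≥ 2. Hence tw(G) = 2 exactly.

Treewidth 2.
One such decomposition:
Bags: B1 = {d, e, f}  B2 = {b, d, e}  B3 = {a, b, d}  B4 = {a, b, c}
Tree: B1–B2, B2–B3, B3–B4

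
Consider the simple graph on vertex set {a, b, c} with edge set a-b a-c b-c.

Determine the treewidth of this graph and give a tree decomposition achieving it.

Treewidth 2.
One such decomposition:
Bags: B1 = {a, b, c}
Tree: (single bag)

With just one bag of size 3, the width is 3 − 1 = 2, so tw(G) ≤ 2. For the lower bound, the 3 vertices {a, b, c} are pairwise adjacent, and any tree decomposition puts a clique entirely inside one bag — forcing width ≥ 2. Hence tw(G) = 2 exactly.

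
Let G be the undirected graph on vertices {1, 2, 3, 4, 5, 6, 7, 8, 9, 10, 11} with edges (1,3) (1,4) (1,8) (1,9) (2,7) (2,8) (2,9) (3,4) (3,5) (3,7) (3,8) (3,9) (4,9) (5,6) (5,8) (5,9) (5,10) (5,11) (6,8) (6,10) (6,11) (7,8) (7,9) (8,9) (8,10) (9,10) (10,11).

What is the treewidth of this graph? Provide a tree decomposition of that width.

Treewidth 3.
One such decomposition:
Bags: B1 = {5, 8, 9, 10}  B2 = {5, 6, 8, 10}  B3 = {5, 6, 10, 11}  B4 = {3, 5, 8, 9}  B5 = {3, 7, 8, 9}  B6 = {1, 3, 8, 9}  B7 = {1, 3, 4, 9}  B8 = {2, 7, 8, 9}
Tree: B1–B2, B2–B3, B1–B4, B4–B5, B5–B6, B6–B7, B5–B8

The largest bag has 4 vertices, giving width 3; this decomposition certifies tw(G) ≤ 3. Conversely, {5, 8, 9, 10} is a clique of size 4, and the vertices of any clique must share a bag in every tree decomposition; so some bag has ≥ 4 vertices and tw(G) ≥ 3. Combining the bounds, tw(G) = 3.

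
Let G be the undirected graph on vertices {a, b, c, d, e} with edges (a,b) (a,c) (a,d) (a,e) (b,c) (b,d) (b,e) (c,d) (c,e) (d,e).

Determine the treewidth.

A width-4 tree decomposition is:
Bags: B1 = {a, b, c, d, e}
Tree: (single bag)
A single bag containing all 5 vertices is trivially a valid decomposition of width 4. On the other hand G contains the 5-clique {a, b, c, d, e}. A clique must lie in a single bag of any decomposition, so no decomposition can have width below 4. Therefore the treewidth is 4.

4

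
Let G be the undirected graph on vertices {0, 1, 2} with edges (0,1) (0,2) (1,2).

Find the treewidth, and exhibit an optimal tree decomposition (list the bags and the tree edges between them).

A single bag containing all 3 vertices is trivially a valid decomposition of width 2. On the other hand G contains the 3-clique {0, 1, 2}. A clique must lie in a single bag of any decomposition, so no decomposition can have width below 2. Combining the bounds, tw(G) = 2.

Treewidth 2.
One such decomposition:
Bags: B1 = {0, 1, 2}
Tree: (single bag)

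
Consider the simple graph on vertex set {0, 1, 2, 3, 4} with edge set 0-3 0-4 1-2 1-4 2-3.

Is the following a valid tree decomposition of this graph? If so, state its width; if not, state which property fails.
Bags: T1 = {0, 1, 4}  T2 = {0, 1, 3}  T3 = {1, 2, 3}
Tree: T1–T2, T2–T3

Yes; width 2.

Every vertex of G appears in some bag (union = {0, 1, 2, 3, 4}); every edge is covered by a bag; and for each vertex v the set of bags containing v is connected in the bag tree. The decomposition is therefore valid. The largest bag has 3 vertices, so the width is 2.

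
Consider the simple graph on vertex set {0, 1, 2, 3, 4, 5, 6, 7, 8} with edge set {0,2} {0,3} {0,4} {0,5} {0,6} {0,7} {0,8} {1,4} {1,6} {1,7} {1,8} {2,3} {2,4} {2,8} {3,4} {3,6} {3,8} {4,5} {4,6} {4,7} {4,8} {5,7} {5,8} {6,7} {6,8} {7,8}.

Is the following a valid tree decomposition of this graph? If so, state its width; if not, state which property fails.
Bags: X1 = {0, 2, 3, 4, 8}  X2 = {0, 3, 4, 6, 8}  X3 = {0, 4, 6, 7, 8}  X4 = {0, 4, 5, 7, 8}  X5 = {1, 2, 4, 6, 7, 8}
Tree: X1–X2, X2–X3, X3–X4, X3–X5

A tree decomposition must satisfy three properties: every vertex lies in some bag; for every edge, both endpoints lie together in some bag; and for every vertex, the bags containing it form a connected subtree. Here bags containing vertex 2 are not connected in the tree, so the decomposition is invalid.

No — bags containing vertex 2 are not connected in the tree.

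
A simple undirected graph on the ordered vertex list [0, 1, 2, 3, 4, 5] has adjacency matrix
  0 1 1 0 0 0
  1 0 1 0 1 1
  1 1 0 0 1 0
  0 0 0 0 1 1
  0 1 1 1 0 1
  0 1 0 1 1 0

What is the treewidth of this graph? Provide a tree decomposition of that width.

Treewidth 2.
Bags: B1 = {1, 2, 4}  B2 = {1, 4, 5}  B3 = {0, 1, 2}  B4 = {3, 4, 5}
Tree: B1–B2, B1–B3, B2–B4

The largest bag has 3 vertices, giving width 2; this decomposition certifies tw(G) ≤ 2. Conversely, {0, 1, 2} is a clique of size 3, and the vertices of any clique must share a bag in every tree decomposition; so some bag has ≥ 3 vertices and tw(G) ≥ 2. Therefore the treewidth is 2.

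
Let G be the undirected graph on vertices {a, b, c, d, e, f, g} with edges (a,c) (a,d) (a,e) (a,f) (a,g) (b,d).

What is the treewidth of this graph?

1

A width-1 tree decomposition is:
Bags: B1 = {a, c}  B2 = {a, f}  B3 = {a, g}  B4 = {a, d}  B5 = {a, e}  B6 = {b, d}
Tree: B1–B2, B1–B3, B3–B4, B1–B5, B4–B6
Each bag holds 2 vertices, so the decomposition has width 1, which upper-bounds the treewidth. Any graph with an edge has treewidth ≥ 1, and G has the edge c–a. Combining the bounds, tw(G) = 1.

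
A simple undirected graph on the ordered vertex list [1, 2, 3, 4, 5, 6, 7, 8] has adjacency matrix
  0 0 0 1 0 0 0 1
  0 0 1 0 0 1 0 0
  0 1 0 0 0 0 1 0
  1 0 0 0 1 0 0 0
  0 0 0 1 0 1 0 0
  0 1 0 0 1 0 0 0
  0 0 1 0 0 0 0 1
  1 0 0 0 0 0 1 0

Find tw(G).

A width-2 tree decomposition is:
Bags: B1 = {4, 5, 6}  B2 = {1, 4, 6}  B3 = {1, 6, 8}  B4 = {6, 7, 8}  B5 = {3, 6, 7}  B6 = {2, 3, 6}
Tree: B1–B2, B2–B3, B3–B4, B4–B5, B5–B6
The largest bag has 3 vertices, giving width 2; this decomposition certifies tw(G) ≤ 2. For the lower bound, G contains the cycle 6–5–4–1–8–7–3–2–6, so G is not a forest; only forests have treewidth ≤ 1, hence tw(G) ≥ 2. The upper and lower bounds meet at 2, so that is the treewidth.

2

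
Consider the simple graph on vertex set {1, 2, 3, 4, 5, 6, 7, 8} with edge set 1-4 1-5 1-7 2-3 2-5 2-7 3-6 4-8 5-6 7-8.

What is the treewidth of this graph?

A width-2 tree decomposition is:
Bags: B1 = {2, 3, 6}  B2 = {2, 5, 6}  B3 = {2, 5, 7}  B4 = {1, 5, 7}  B5 = {1, 7, 8}  B6 = {1, 4, 8}
Tree: B1–B2, B2–B3, B3–B4, B4–B5, B5–B6
The largest bag has 3 vertices, giving width 2; this decomposition certifies tw(G) ≤ 2. For the lower bound, G contains the cycle 3–6–5–2–3, so G is not a forest; only forests have treewidth ≤ 1, hence tw(G) ≥ 2. The upper and lower bounds meet at 2, so that is the treewidth.

2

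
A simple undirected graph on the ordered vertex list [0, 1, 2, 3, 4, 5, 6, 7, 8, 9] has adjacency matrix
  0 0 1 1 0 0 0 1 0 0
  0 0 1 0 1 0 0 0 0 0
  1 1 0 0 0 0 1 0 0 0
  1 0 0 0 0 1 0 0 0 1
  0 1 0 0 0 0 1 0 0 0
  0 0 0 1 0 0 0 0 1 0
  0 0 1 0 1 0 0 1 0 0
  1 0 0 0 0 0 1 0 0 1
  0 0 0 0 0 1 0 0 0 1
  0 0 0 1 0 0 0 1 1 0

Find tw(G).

A width-2 tree decomposition is:
Bags: B1 = {3, 5, 8}  B2 = {3, 8, 9}  B3 = {0, 3, 9}  B4 = {0, 7, 9}  B5 = {0, 2, 7}  B6 = {2, 6, 7}  B7 = {1, 2, 6}  B8 = {1, 4, 6}
Tree: B1–B2, B2–B3, B3–B4, B4–B5, B5–B6, B6–B7, B7–B8
The largest bag has 3 vertices, giving width 2; this decomposition certifies tw(G) ≤ 2. Since 5–8–9–3–5 is a cycle in G, G is not acyclic. Forests are exactly the graphs of treewidth ≤ 1, so tw(G) ≥ 2. Therefore the treewidth is 2.

2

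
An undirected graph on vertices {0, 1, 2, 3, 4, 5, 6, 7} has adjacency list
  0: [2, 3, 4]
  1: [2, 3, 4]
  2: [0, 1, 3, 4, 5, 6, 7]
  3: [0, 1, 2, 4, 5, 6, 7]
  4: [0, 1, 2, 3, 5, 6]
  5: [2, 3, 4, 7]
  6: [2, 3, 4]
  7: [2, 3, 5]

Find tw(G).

3

A width-3 tree decomposition is:
Bags: B1 = {2, 3, 4, 5}  B2 = {2, 3, 5, 7}  B3 = {2, 3, 4, 6}  B4 = {0, 2, 3, 4}  B5 = {1, 2, 3, 4}
Tree: B1–B2, B1–B3, B1–B4, B1–B5
Each bag holds 4 vertices, so the decomposition has width 3, which upper-bounds the treewidth. On the other hand G contains the 4-clique {0, 2, 3, 4}. A clique must lie in a single bag of any decomposition, so no decomposition can have width below 3. Hence tw(G) = 3 exactly.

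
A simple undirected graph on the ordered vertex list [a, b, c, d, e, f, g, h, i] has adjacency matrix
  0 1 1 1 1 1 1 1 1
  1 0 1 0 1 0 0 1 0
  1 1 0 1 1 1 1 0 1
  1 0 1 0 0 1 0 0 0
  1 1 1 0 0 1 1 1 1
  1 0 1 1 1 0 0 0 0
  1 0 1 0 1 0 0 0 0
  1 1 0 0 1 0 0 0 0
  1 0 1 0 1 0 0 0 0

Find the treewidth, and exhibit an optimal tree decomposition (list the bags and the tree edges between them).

Treewidth 3.
Bags: B1 = {a, b, c, e}  B2 = {a, c, e, g}  B3 = {a, c, e, f}  B4 = {a, b, e, h}  B5 = {a, c, d, f}  B6 = {a, c, e, i}
Tree: B1–B2, B2–B3, B1–B4, B3–B5, B3–B6

The largest bag has 4 vertices, giving width 3; this decomposition certifies tw(G) ≤ 3. On the other hand G contains the 4-clique {a, b, e, h}. A clique must lie in a single bag of any decomposition, so no decomposition can have width below 3. The upper and lower bounds meet at 3, so that is the treewidth.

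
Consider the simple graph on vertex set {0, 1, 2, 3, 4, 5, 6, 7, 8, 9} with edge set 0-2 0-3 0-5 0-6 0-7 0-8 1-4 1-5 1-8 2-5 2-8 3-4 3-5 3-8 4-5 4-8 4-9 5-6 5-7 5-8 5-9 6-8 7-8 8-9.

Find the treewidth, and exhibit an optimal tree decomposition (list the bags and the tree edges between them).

Treewidth 3.
One optimal decomposition is:
Bags: B1 = {0, 3, 5, 8}  B2 = {0, 2, 5, 8}  B3 = {3, 4, 5, 8}  B4 = {1, 4, 5, 8}  B5 = {0, 5, 6, 8}  B6 = {4, 5, 8, 9}  B7 = {0, 5, 7, 8}
Tree: B1–B2, B1–B3, B3–B4, B1–B5, B3–B6, B5–B7

The largest bag has 4 vertices, giving width 3; this decomposition certifies tw(G) ≤ 3. For the lower bound, the 4 vertices {0, 2, 5, 8} are pairwise adjacent, and any tree decomposition puts a clique entirely inside one bag — forcing width ≥ 3. Combining the bounds, tw(G) = 3.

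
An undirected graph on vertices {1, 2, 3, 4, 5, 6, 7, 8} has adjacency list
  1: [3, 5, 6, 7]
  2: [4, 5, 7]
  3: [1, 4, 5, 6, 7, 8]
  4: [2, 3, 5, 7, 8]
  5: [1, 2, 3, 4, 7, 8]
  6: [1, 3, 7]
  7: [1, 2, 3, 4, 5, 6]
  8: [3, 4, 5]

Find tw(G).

3

A width-3 tree decomposition is:
Bags: B1 = {1, 3, 5, 7}  B2 = {3, 4, 5, 7}  B3 = {1, 3, 6, 7}  B4 = {3, 4, 5, 8}  B5 = {2, 4, 5, 7}
Tree: B1–B2, B1–B3, B2–B4, B2–B5
Every bag has size at most 4, so the width is 4 − 1 = 3 and tw(G) ≤ 3. On the other hand G contains the 4-clique {2, 4, 5, 7}. A clique must lie in a single bag of any decomposition, so no decomposition can have width below 3. The upper and lower bounds meet at 3, so that is the treewidth.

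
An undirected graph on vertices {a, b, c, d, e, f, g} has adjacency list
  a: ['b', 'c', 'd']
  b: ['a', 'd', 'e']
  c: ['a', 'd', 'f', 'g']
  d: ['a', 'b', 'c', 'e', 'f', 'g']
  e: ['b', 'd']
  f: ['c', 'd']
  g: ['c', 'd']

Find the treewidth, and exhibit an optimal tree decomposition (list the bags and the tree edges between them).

Treewidth 2.
One optimal decomposition is:
Bags: B1 = {a, c, d}  B2 = {a, b, d}  B3 = {c, d, g}  B4 = {c, d, f}  B5 = {b, d, e}
Tree: B1–B2, B1–B3, B3–B4, B2–B5

The largest bag has 3 vertices, giving width 2; this decomposition certifies tw(G) ≤ 2. On the other hand G contains the 3-clique {b, d, e}. A clique must lie in a single bag of any decomposition, so no decomposition can have width below 2. Hence tw(G) = 2 exactly.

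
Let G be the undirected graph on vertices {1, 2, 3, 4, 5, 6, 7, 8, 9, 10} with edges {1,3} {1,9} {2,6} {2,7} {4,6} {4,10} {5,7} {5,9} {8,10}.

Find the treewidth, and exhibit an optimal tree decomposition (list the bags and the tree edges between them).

Treewidth 1.
Bags: B1 = {1, 3}  B2 = {1, 9}  B3 = {5, 9}  B4 = {5, 7}  B5 = {2, 7}  B6 = {2, 6}  B7 = {4, 6}  B8 = {4, 10}  B9 = {8, 10}
Tree: B1–B2, B2–B3, B3–B4, B4–B5, B5–B6, B6–B7, B7–B8, B8–B9

The largest bag has 2 vertices, giving width 1; this decomposition certifies tw(G) ≤ 1. Any graph with an edge has treewidth ≥ 1, and G has the edge 3–1. The upper and lower bounds meet at 1, so that is the treewidth.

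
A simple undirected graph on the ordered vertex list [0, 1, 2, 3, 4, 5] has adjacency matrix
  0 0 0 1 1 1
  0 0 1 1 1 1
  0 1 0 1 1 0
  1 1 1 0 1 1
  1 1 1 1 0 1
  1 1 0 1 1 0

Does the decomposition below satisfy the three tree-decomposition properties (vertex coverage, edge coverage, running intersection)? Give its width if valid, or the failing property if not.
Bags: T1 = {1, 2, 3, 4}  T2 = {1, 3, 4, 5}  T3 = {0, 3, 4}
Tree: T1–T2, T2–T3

A tree decomposition must satisfy three properties: every vertex lies in some bag; for every edge, both endpoints lie together in some bag; and for every vertex, the bags containing it form a connected subtree. Here edge (5,0) lies in no bag, so the decomposition is invalid.

No — edge (5,0) lies in no bag.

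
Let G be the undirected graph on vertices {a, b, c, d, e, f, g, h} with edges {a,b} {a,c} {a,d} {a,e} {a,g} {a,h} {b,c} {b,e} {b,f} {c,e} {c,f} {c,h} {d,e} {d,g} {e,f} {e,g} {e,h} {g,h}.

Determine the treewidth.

A width-3 tree decomposition is:
Bags: B1 = {a, b, c, e}  B2 = {a, c, e, h}  B3 = {b, c, e, f}  B4 = {a, e, g, h}  B5 = {a, d, e, g}
Tree: B1–B2, B1–B3, B2–B4, B4–B5
Every bag has size at most 4, so the width is 4 − 1 = 3 and tw(G) ≤ 3. On the other hand G contains the 4-clique {a, d, e, g}. A clique must lie in a single bag of any decomposition, so no decomposition can have width below 3. Therefore the treewidth is 3.

3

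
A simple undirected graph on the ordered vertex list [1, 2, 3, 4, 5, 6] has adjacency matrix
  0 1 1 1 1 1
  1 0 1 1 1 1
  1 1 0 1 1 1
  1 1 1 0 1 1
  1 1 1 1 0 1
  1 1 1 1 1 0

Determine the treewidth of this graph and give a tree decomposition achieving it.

Treewidth 5.
One optimal decomposition is:
Bags: B1 = {1, 2, 3, 4, 5, 6}
Tree: (single bag)

A single bag containing all 6 vertices is trivially a valid decomposition of width 5. On the other hand G contains the 6-clique {1, 2, 3, 4, 5, 6}. A clique must lie in a single bag of any decomposition, so no decomposition can have width below 5. Therefore the treewidth is 5.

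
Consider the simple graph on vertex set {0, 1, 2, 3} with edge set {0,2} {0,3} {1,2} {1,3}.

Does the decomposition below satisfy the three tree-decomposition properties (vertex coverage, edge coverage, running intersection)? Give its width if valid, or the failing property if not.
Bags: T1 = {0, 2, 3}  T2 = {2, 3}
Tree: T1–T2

No — vertex 1 appears in no bag.

A tree decomposition must satisfy three properties: every vertex lies in some bag; for every edge, both endpoints lie together in some bag; and for every vertex, the bags containing it form a connected subtree. Here vertex 1 appears in no bag, so the decomposition is invalid.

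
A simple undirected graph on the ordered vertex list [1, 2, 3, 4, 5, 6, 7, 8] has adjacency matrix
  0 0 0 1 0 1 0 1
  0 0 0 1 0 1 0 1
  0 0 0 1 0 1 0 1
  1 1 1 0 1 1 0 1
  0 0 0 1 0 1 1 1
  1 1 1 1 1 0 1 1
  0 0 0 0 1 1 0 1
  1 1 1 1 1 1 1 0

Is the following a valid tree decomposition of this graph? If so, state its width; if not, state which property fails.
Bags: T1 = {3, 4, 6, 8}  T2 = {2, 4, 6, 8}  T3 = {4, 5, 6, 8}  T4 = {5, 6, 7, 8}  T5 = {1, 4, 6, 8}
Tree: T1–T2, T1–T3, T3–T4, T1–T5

Every vertex of G appears in some bag (union = {1, 2, 3, 4, 5, 6, 7, 8}); every edge is covered by a bag; and for each vertex v the set of bags containing v is connected in the bag tree. The decomposition is therefore valid. The largest bag has 4 vertices, so the width is 3.

Yes; width 3.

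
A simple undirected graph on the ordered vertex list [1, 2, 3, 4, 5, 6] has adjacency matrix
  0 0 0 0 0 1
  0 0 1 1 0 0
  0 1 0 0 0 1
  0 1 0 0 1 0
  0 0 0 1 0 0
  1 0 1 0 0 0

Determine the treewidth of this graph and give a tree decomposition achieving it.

Every bag has size at most 2, so the width is 2 − 1 = 1 and tw(G) ≤ 1. G has an edge, so its treewidth is at least 1. Combining the bounds, tw(G) = 1.

Treewidth 1.
Bags: B1 = {1, 6}  B2 = {3, 6}  B3 = {2, 3}  B4 = {2, 4}  B5 = {4, 5}
Tree: B1–B2, B2–B3, B3–B4, B4–B5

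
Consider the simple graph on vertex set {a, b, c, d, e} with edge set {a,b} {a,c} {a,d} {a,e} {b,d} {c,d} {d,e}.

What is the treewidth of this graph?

A width-2 tree decomposition is:
Bags: B1 = {a, d, e}  B2 = {a, c, d}  B3 = {a, b, d}
Tree: B1–B2, B2–B3
Every bag has size at most 3, so the width is 3 − 1 = 2 and tw(G) ≤ 2. For the lower bound, the 3 vertices {a, d, e} are pairwise adjacent, and any tree decomposition puts a clique entirely inside one bag — forcing width ≥ 2. Therefore the treewidth is 2.

2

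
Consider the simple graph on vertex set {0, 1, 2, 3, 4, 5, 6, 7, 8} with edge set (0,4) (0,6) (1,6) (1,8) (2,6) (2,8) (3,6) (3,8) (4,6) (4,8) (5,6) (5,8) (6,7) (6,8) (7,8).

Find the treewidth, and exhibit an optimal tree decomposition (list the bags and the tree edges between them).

Treewidth 2.
One such decomposition:
Bags: B1 = {2, 6, 8}  B2 = {5, 6, 8}  B3 = {6, 7, 8}  B4 = {1, 6, 8}  B5 = {4, 6, 8}  B6 = {0, 4, 6}  B7 = {3, 6, 8}
Tree: B1–B2, B1–B3, B1–B4, B4–B5, B5–B6, B2–B7

The largest bag has 3 vertices, giving width 2; this decomposition certifies tw(G) ≤ 2. Conversely, {0, 4, 6} is a clique of size 3, and the vertices of any clique must share a bag in every tree decomposition; so some bag has ≥ 3 vertices and tw(G) ≥ 2. Therefore the treewidth is 2.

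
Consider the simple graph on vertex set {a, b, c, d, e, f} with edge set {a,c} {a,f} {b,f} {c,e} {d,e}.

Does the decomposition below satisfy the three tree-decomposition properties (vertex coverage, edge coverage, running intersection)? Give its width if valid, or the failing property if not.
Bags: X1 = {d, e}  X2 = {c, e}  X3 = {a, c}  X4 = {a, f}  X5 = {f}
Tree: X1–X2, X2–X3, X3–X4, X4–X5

No — vertex b appears in no bag.

A tree decomposition must satisfy three properties: every vertex lies in some bag; for every edge, both endpoints lie together in some bag; and for every vertex, the bags containing it form a connected subtree. Here vertex b appears in no bag, so the decomposition is invalid.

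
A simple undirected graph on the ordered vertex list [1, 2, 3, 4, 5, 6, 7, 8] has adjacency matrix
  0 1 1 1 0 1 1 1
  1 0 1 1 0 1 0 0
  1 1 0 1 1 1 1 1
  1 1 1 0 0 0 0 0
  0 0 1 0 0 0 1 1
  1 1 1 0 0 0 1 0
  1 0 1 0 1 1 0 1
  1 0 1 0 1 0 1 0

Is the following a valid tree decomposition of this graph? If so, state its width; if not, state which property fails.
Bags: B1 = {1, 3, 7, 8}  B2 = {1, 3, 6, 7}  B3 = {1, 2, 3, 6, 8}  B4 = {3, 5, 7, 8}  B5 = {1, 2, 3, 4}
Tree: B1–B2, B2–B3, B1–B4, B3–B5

No — bags containing vertex 8 are not connected in the tree.

A tree decomposition must satisfy three properties: every vertex lies in some bag; for every edge, both endpoints lie together in some bag; and for every vertex, the bags containing it form a connected subtree. Here bags containing vertex 8 are not connected in the tree, so the decomposition is invalid.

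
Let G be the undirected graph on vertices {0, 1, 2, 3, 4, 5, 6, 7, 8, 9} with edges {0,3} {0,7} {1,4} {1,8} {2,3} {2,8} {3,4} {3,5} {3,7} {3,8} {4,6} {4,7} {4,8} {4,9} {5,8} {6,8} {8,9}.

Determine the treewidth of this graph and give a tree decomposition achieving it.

Treewidth 2.
Bags: B1 = {3, 4, 7}  B2 = {3, 4, 8}  B3 = {1, 4, 8}  B4 = {4, 6, 8}  B5 = {3, 5, 8}  B6 = {4, 8, 9}  B7 = {0, 3, 7}  B8 = {2, 3, 8}
Tree: B1–B2, B2–B3, B3–B4, B2–B5, B2–B6, B1–B7, B5–B8

The largest bag has 3 vertices, giving width 2; this decomposition certifies tw(G) ≤ 2. Conversely, {0, 3, 7} is a clique of size 3, and the vertices of any clique must share a bag in every tree decomposition; so some bag has ≥ 3 vertices and tw(G) ≥ 2. Hence tw(G) = 2 exactly.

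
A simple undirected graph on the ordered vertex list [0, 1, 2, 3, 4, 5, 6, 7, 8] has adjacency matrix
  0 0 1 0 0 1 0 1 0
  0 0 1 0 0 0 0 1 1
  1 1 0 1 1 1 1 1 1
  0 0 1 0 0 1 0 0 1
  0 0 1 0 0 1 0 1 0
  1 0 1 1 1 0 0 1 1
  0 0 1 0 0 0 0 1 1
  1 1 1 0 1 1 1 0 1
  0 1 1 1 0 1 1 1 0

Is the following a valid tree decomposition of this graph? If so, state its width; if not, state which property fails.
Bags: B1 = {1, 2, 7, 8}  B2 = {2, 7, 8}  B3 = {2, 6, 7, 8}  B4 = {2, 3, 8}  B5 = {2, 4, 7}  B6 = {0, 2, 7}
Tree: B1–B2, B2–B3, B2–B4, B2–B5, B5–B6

A tree decomposition must satisfy three properties: every vertex lies in some bag; for every edge, both endpoints lie together in some bag; and for every vertex, the bags containing it form a connected subtree. Here vertex 5 appears in no bag, so the decomposition is invalid.

No — vertex 5 appears in no bag.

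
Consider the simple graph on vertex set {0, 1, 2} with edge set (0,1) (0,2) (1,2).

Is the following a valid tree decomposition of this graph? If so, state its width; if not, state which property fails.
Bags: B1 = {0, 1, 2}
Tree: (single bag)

Yes; width 2.

Vertex coverage: the bags together contain {0, 1, 2}, the full vertex set. Edge coverage: each edge of G has both endpoints in at least one bag. Running intersection: for every vertex, the bags containing it form a connected subtree. All three properties hold, so this is a valid tree decomposition of width max|bag| − 1 = 2, and hence tw(G) ≤ 2.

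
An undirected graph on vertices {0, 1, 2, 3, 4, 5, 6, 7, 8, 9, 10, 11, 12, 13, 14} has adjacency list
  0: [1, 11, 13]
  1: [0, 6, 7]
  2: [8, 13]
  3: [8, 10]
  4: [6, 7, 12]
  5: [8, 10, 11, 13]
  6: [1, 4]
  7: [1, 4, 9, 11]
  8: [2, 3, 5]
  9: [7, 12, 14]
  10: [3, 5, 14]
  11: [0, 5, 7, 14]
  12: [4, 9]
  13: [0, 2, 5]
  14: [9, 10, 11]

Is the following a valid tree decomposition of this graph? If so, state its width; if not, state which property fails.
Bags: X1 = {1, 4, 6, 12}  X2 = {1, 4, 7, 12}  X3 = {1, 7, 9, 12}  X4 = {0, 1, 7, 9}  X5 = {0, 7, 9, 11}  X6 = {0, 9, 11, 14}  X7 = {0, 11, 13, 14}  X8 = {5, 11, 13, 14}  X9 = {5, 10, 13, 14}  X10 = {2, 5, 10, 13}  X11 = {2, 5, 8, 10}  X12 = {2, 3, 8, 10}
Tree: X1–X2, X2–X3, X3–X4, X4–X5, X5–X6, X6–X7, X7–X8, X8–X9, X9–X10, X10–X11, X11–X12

Vertex coverage: the bags together contain {0, 1, 2, 3, 4, 5, 6, 7, 8, 9, 10, 11, 12, 13, 14}, the full vertex set. Edge coverage: each edge of G has both endpoints in at least one bag. Running intersection: for every vertex, the bags containing it form a connected subtree. All three properties hold, so this is a valid tree decomposition of width max|bag| − 1 = 3, and hence tw(G) ≤ 3.

Yes; width 3.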